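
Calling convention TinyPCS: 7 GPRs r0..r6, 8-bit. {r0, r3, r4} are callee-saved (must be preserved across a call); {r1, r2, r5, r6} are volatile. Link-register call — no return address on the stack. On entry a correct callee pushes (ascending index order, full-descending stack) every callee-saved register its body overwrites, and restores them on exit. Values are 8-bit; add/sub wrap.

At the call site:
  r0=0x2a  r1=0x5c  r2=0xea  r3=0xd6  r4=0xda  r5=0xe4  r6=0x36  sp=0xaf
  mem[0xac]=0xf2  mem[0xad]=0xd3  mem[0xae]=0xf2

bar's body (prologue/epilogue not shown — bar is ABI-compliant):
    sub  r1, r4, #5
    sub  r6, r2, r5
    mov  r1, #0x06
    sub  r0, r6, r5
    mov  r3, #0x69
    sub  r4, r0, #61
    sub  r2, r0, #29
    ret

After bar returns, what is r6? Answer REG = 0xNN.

prologue: push r0 -> mem[0xae]=0x2a, sp=0xae
prologue: push r3 -> mem[0xad]=0xd6, sp=0xad
prologue: push r4 -> mem[0xac]=0xda, sp=0xac
body[0] sub  r1, r4, #5 -> r1=0xd5
body[1] sub  r6, r2, r5 -> r6=0x06
body[2] mov  r1, #0x06 -> r1=0x06
body[3] sub  r0, r6, r5 -> r0=0x22
body[4] mov  r3, #0x69 -> r3=0x69
body[5] sub  r4, r0, #61 -> r4=0xe5
body[6] sub  r2, r0, #29 -> r2=0x05
epilogue: pop r4=0xda, sp=0xad
epilogue: pop r3=0xd6, sp=0xae
epilogue: pop r0=0x2a, sp=0xaf
r6 is caller-saved -> body value

REG = 0x06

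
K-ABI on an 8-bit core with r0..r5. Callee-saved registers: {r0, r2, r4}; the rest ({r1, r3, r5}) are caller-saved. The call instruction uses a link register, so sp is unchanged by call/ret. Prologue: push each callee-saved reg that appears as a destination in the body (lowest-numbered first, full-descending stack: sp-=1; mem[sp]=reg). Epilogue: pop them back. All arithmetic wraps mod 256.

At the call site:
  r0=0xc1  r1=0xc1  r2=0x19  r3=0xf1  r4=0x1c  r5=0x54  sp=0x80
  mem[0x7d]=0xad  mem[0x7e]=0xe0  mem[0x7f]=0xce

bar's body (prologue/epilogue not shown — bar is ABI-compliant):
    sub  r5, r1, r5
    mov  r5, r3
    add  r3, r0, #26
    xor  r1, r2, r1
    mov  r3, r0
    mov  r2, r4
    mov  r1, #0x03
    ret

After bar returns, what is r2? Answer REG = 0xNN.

prologue: push r2 → mem[0x7f]=0x19, sp=0x7f
body[0] sub  r5, r1, r5 → r5=0x6d
body[1] mov  r5, r3 → r5=0xf1
body[2] add  r3, r0, #26 → r3=0xdb
body[3] xor  r1, r2, r1 → r1=0xd8
body[4] mov  r3, r0 → r3=0xc1
body[5] mov  r2, r4 → r2=0x1c
body[6] mov  r1, #0x03 → r1=0x03
epilogue: pop r2=0x19, sp=0x80
r2 is callee-saved → restored

REG = 0x19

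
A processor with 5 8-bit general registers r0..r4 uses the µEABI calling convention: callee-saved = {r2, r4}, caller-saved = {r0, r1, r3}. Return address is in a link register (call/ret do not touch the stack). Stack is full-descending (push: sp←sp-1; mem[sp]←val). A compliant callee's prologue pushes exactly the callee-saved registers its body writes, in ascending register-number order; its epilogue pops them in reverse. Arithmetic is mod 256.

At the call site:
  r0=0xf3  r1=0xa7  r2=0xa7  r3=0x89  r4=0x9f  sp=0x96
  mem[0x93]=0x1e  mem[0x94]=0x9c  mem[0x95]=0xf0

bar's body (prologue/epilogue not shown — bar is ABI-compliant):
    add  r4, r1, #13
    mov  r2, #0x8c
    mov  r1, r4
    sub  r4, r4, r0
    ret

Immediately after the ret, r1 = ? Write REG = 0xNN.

prologue: push r2 -> mem[0x95]=0xa7, sp=0x95
prologue: push r4 -> mem[0x94]=0x9f, sp=0x94
body[0] add  r4, r1, #13 -> r4=0xb4
body[1] mov  r2, #0x8c -> r2=0x8c
body[2] mov  r1, r4 -> r1=0xb4
body[3] sub  r4, r4, r0 -> r4=0xc1
epilogue: pop r4=0x9f, sp=0x95
epilogue: pop r2=0xa7, sp=0x96
r1 is caller-saved -> body value

REG = 0xb4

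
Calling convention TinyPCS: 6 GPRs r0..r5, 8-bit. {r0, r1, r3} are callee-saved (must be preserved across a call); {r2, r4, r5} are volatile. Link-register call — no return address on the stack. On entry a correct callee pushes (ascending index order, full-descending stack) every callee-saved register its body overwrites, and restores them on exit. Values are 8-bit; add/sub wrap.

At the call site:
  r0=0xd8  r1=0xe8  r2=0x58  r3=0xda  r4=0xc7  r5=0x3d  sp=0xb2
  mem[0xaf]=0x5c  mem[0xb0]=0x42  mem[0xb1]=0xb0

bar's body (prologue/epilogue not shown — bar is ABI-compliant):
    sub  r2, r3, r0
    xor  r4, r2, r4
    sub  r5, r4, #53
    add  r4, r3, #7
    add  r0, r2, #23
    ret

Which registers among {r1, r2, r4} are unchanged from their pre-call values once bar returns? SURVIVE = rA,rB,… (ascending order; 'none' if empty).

prologue: push r0 → mem[0xb1]=0xd8, sp=0xb1
body[0] sub  r2, r3, r0 → r2=0x02
body[1] xor  r4, r2, r4 → r4=0xc5
body[2] sub  r5, r4, #53 → r5=0x90
body[3] add  r4, r3, #7 → r4=0xe1
body[4] add  r0, r2, #23 → r0=0x19
epilogue: pop r0=0xd8, sp=0xb2
r1: callee-saved, written=False
r2: caller-saved, written=True
r4: caller-saved, written=True

SURVIVE = r1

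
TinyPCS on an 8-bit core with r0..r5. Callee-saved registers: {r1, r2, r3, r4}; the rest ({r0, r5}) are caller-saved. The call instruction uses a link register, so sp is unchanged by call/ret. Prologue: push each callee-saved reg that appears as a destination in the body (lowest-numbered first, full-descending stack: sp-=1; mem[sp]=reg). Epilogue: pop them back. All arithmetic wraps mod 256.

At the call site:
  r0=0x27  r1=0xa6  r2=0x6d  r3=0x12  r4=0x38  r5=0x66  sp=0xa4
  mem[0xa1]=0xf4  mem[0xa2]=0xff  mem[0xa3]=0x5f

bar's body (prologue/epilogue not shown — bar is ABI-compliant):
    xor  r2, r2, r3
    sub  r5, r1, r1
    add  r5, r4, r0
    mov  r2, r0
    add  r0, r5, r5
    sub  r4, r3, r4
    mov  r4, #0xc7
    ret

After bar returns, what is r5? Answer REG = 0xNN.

prologue: push r2 → mem[0xa3]=0x6d, sp=0xa3
prologue: push r4 → mem[0xa2]=0x38, sp=0xa2
body[0] xor  r2, r2, r3 → r2=0x7f
body[1] sub  r5, r1, r1 → r5=0x00
body[2] add  r5, r4, r0 → r5=0x5f
body[3] mov  r2, r0 → r2=0x27
body[4] add  r0, r5, r5 → r0=0xbe
body[5] sub  r4, r3, r4 → r4=0xda
body[6] mov  r4, #0xc7 → r4=0xc7
epilogue: pop r4=0x38, sp=0xa3
epilogue: pop r2=0x6d, sp=0xa4
r5 is caller-saved → body value

REG = 0x5f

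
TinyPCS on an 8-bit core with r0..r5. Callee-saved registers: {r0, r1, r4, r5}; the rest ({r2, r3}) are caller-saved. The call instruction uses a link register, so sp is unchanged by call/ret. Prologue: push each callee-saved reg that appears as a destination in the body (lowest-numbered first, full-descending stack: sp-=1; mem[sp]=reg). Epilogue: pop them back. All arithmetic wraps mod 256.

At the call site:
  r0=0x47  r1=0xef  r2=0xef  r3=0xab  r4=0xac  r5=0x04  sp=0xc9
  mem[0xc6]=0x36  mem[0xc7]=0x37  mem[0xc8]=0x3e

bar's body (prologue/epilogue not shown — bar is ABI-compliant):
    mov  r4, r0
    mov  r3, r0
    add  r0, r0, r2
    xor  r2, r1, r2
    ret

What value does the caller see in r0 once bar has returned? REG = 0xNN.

prologue: push r0 -> mem[0xc8]=0x47, sp=0xc8
prologue: push r4 -> mem[0xc7]=0xac, sp=0xc7
body[0] mov  r4, r0 -> r4=0x47
body[1] mov  r3, r0 -> r3=0x47
body[2] add  r0, r0, r2 -> r0=0x36
body[3] xor  r2, r1, r2 -> r2=0x00
epilogue: pop r4=0xac, sp=0xc8
epilogue: pop r0=0x47, sp=0xc9
r0 is callee-saved -> restored

REG = 0x47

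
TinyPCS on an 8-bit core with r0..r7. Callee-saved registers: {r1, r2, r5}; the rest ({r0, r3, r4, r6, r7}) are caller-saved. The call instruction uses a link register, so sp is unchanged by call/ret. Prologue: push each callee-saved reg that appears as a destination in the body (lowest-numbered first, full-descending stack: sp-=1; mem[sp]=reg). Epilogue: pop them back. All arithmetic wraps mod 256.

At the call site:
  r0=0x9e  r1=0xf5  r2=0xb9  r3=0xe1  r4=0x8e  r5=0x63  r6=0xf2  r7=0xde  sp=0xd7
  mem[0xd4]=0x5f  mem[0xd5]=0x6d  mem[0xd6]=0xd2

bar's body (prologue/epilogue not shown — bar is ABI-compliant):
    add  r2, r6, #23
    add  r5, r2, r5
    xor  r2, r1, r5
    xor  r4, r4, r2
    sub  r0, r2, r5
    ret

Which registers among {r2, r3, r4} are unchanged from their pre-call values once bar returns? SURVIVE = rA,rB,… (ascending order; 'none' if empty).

SURVIVE = r2,r3

prologue: push r2 → mem[0xd6]=0xb9, sp=0xd6
prologue: push r5 → mem[0xd5]=0x63, sp=0xd5
body[0] add  r2, r6, #23 → r2=0x09
body[1] add  r5, r2, r5 → r5=0x6c
body[2] xor  r2, r1, r5 → r2=0x99
body[3] xor  r4, r4, r2 → r4=0x17
body[4] sub  r0, r2, r5 → r0=0x2d
epilogue: pop r5=0x63, sp=0xd6
epilogue: pop r2=0xb9, sp=0xd7
r2: callee-saved, written=True
r3: caller-saved, written=False
r4: caller-saved, written=True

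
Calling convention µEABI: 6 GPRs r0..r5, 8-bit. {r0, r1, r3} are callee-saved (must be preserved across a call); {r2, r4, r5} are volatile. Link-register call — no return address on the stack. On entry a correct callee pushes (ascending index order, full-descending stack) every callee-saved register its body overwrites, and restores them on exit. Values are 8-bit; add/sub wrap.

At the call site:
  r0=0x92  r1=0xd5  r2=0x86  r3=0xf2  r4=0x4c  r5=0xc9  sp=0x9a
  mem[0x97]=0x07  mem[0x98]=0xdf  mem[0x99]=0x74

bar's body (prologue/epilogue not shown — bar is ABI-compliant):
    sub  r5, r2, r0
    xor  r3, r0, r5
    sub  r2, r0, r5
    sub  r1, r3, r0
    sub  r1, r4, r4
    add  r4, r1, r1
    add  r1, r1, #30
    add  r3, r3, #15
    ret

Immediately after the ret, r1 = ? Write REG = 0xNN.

prologue: push r1 → mem[0x99]=0xd5, sp=0x99
prologue: push r3 → mem[0x98]=0xf2, sp=0x98
body[0] sub  r5, r2, r0 → r5=0xf4
body[1] xor  r3, r0, r5 → r3=0x66
body[2] sub  r2, r0, r5 → r2=0x9e
body[3] sub  r1, r3, r0 → r1=0xd4
body[4] sub  r1, r4, r4 → r1=0x00
body[5] add  r4, r1, r1 → r4=0x00
body[6] add  r1, r1, #30 → r1=0x1e
body[7] add  r3, r3, #15 → r3=0x75
epilogue: pop r3=0xf2, sp=0x99
epilogue: pop r1=0xd5, sp=0x9a
r1 is callee-saved → restored

REG = 0xd5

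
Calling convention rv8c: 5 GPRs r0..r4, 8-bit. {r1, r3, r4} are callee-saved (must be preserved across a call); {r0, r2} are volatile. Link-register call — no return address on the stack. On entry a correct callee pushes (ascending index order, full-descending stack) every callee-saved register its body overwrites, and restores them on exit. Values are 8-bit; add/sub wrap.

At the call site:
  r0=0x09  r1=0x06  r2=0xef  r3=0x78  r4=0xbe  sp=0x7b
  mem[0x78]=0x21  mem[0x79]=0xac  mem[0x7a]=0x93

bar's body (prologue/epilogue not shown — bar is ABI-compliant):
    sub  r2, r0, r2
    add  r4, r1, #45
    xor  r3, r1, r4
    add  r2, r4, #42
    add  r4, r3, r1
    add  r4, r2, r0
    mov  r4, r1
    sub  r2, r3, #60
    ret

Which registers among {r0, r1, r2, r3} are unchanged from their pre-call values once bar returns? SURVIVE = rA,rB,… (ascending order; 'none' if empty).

SURVIVE = r0,r1,r3

prologue: push r3 -> mem[0x7a]=0x78, sp=0x7a
prologue: push r4 -> mem[0x79]=0xbe, sp=0x79
body[0] sub  r2, r0, r2 -> r2=0x1a
body[1] add  r4, r1, #45 -> r4=0x33
body[2] xor  r3, r1, r4 -> r3=0x35
body[3] add  r2, r4, #42 -> r2=0x5d
body[4] add  r4, r3, r1 -> r4=0x3b
body[5] add  r4, r2, r0 -> r4=0x66
body[6] mov  r4, r1 -> r4=0x06
body[7] sub  r2, r3, #60 -> r2=0xf9
epilogue: pop r4=0xbe, sp=0x7a
epilogue: pop r3=0x78, sp=0x7b
r0: caller-saved, written=False
r1: callee-saved, written=False
r2: caller-saved, written=True
r3: callee-saved, written=True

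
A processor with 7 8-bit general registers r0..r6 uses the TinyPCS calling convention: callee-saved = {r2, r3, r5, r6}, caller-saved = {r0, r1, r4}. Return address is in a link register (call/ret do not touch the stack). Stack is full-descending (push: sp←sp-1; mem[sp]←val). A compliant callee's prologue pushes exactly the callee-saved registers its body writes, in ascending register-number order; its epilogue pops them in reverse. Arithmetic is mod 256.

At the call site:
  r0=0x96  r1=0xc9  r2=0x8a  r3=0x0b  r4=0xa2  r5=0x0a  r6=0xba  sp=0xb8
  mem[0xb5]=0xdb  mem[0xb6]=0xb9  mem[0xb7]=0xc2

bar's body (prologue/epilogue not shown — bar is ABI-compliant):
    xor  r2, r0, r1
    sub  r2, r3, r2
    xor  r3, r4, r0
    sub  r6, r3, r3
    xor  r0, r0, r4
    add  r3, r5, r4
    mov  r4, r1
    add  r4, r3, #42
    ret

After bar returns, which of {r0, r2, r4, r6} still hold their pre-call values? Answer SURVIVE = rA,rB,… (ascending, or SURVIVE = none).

SURVIVE = r2,r6

prologue: push r2 -> mem[0xb7]=0x8a, sp=0xb7
prologue: push r3 -> mem[0xb6]=0x0b, sp=0xb6
prologue: push r6 -> mem[0xb5]=0xba, sp=0xb5
body[0] xor  r2, r0, r1 -> r2=0x5f
body[1] sub  r2, r3, r2 -> r2=0xac
body[2] xor  r3, r4, r0 -> r3=0x34
body[3] sub  r6, r3, r3 -> r6=0x00
body[4] xor  r0, r0, r4 -> r0=0x34
body[5] add  r3, r5, r4 -> r3=0xac
body[6] mov  r4, r1 -> r4=0xc9
body[7] add  r4, r3, #42 -> r4=0xd6
epilogue: pop r6=0xba, sp=0xb6
epilogue: pop r3=0x0b, sp=0xb7
epilogue: pop r2=0x8a, sp=0xb8
r0: caller-saved, written=True
r2: callee-saved, written=True
r4: caller-saved, written=True
r6: callee-saved, written=True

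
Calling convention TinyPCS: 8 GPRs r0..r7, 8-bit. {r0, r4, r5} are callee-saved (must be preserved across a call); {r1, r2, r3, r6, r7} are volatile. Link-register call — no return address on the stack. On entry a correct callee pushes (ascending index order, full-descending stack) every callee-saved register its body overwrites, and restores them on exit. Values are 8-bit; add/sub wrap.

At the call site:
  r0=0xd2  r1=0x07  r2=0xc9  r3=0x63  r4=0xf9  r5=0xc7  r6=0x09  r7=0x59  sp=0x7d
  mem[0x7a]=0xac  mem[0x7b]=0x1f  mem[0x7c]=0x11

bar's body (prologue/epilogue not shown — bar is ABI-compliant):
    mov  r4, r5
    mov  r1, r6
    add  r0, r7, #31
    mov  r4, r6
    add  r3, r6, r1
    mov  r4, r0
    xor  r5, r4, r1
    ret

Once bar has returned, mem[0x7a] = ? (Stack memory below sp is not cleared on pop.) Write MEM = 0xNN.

prologue: push r0 -> mem[0x7c]=0xd2, sp=0x7c
prologue: push r4 -> mem[0x7b]=0xf9, sp=0x7b
prologue: push r5 -> mem[0x7a]=0xc7, sp=0x7a
body[0] mov  r4, r5 -> r4=0xc7
body[1] mov  r1, r6 -> r1=0x09
body[2] add  r0, r7, #31 -> r0=0x78
body[3] mov  r4, r6 -> r4=0x09
body[4] add  r3, r6, r1 -> r3=0x12
body[5] mov  r4, r0 -> r4=0x78
body[6] xor  r5, r4, r1 -> r5=0x71
epilogue: pop r5=0xc7, sp=0x7b
epilogue: pop r4=0xf9, sp=0x7c
epilogue: pop r0=0xd2, sp=0x7d
prologue pushed ['r0', 'r4', 'r5'] at ['0x7c', '0x7b', '0x7a']

MEM = 0xc7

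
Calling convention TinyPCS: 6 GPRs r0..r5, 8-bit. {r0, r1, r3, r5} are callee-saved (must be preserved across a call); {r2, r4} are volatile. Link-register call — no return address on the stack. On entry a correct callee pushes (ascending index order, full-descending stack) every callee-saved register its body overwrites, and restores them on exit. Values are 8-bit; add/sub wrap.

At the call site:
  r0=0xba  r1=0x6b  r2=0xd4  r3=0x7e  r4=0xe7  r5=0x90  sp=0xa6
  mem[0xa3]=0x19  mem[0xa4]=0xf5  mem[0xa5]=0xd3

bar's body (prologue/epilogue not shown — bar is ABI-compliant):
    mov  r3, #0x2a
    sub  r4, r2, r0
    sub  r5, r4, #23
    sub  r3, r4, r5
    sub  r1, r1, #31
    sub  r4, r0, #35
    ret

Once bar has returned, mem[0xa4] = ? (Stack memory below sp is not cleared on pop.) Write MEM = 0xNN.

prologue: push r1 -> mem[0xa5]=0x6b, sp=0xa5
prologue: push r3 -> mem[0xa4]=0x7e, sp=0xa4
prologue: push r5 -> mem[0xa3]=0x90, sp=0xa3
body[0] mov  r3, #0x2a -> r3=0x2a
body[1] sub  r4, r2, r0 -> r4=0x1a
body[2] sub  r5, r4, #23 -> r5=0x03
body[3] sub  r3, r4, r5 -> r3=0x17
body[4] sub  r1, r1, #31 -> r1=0x4c
body[5] sub  r4, r0, #35 -> r4=0x97
epilogue: pop r5=0x90, sp=0xa4
epilogue: pop r3=0x7e, sp=0xa5
epilogue: pop r1=0x6b, sp=0xa6
prologue pushed ['r1', 'r3', 'r5'] at ['0xa5', '0xa4', '0xa3']

MEM = 0x7e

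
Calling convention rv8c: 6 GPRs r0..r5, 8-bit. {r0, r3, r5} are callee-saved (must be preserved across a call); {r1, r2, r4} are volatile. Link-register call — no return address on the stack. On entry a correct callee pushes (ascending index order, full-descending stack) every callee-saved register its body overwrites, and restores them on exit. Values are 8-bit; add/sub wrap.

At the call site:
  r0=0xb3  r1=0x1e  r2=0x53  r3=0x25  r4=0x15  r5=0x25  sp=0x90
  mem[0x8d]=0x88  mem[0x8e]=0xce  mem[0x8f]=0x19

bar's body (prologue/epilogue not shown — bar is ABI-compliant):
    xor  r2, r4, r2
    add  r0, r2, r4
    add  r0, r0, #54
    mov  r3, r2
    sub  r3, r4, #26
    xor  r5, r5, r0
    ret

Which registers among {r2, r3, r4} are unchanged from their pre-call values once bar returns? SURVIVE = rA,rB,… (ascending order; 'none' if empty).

prologue: push r0 -> mem[0x8f]=0xb3, sp=0x8f
prologue: push r3 -> mem[0x8e]=0x25, sp=0x8e
prologue: push r5 -> mem[0x8d]=0x25, sp=0x8d
body[0] xor  r2, r4, r2 -> r2=0x46
body[1] add  r0, r2, r4 -> r0=0x5b
body[2] add  r0, r0, #54 -> r0=0x91
body[3] mov  r3, r2 -> r3=0x46
body[4] sub  r3, r4, #26 -> r3=0xfb
body[5] xor  r5, r5, r0 -> r5=0xb4
epilogue: pop r5=0x25, sp=0x8e
epilogue: pop r3=0x25, sp=0x8f
epilogue: pop r0=0xb3, sp=0x90
r2: caller-saved, written=True
r3: callee-saved, written=True
r4: caller-saved, written=False

SURVIVE = r3,r4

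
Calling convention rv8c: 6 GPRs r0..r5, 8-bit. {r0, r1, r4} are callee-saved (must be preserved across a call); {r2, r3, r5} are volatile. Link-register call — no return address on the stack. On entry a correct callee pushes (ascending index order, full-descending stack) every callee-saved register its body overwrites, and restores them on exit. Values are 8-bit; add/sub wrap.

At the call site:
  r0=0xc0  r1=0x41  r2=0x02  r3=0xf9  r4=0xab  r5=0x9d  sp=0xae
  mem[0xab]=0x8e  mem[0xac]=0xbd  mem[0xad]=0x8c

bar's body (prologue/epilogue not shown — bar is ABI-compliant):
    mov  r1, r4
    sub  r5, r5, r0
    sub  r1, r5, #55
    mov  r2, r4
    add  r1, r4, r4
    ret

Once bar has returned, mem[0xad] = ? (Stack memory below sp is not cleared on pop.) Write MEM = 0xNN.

prologue: push r1 → mem[0xad]=0x41, sp=0xad
body[0] mov  r1, r4 → r1=0xab
body[1] sub  r5, r5, r0 → r5=0xdd
body[2] sub  r1, r5, #55 → r1=0xa6
body[3] mov  r2, r4 → r2=0xab
body[4] add  r1, r4, r4 → r1=0x56
epilogue: pop r1=0x41, sp=0xae
prologue pushed ['r1'] at ['0xad']

MEM = 0x41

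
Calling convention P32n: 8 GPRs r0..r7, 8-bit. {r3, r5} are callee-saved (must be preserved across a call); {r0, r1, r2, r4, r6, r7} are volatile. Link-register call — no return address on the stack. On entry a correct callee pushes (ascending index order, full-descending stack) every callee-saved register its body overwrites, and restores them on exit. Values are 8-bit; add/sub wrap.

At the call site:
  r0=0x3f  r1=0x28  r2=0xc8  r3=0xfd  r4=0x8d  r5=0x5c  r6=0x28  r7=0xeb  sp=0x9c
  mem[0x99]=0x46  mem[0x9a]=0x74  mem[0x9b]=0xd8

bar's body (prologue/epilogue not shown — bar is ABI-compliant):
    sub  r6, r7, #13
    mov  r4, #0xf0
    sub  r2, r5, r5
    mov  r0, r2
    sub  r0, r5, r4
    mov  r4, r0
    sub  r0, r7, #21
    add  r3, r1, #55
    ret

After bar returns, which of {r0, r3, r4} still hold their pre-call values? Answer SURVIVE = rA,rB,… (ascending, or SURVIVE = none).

SURVIVE = r3

prologue: push r3 → mem[0x9b]=0xfd, sp=0x9b
body[0] sub  r6, r7, #13 → r6=0xde
body[1] mov  r4, #0xf0 → r4=0xf0
body[2] sub  r2, r5, r5 → r2=0x00
body[3] mov  r0, r2 → r0=0x00
body[4] sub  r0, r5, r4 → r0=0x6c
body[5] mov  r4, r0 → r4=0x6c
body[6] sub  r0, r7, #21 → r0=0xd6
body[7] add  r3, r1, #55 → r3=0x5f
epilogue: pop r3=0xfd, sp=0x9c
r0: caller-saved, written=True
r3: callee-saved, written=True
r4: caller-saved, written=True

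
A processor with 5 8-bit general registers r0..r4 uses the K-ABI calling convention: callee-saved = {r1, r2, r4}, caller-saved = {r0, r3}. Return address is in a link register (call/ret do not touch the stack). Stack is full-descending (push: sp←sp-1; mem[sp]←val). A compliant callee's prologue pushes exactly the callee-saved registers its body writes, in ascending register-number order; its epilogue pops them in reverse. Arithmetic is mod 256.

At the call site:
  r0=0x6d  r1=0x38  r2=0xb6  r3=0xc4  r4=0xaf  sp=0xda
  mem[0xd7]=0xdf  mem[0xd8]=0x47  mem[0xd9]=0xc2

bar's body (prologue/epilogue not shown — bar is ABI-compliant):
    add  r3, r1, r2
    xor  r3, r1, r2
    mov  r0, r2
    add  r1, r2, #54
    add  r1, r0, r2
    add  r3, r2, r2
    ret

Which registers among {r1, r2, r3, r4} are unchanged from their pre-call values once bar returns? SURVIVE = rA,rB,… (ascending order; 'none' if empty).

prologue: push r1 → mem[0xd9]=0x38, sp=0xd9
body[0] add  r3, r1, r2 → r3=0xee
body[1] xor  r3, r1, r2 → r3=0x8e
body[2] mov  r0, r2 → r0=0xb6
body[3] add  r1, r2, #54 → r1=0xec
body[4] add  r1, r0, r2 → r1=0x6c
body[5] add  r3, r2, r2 → r3=0x6c
epilogue: pop r1=0x38, sp=0xda
r1: callee-saved, written=True
r2: callee-saved, written=False
r3: caller-saved, written=True
r4: callee-saved, written=False

SURVIVE = r1,r2,r4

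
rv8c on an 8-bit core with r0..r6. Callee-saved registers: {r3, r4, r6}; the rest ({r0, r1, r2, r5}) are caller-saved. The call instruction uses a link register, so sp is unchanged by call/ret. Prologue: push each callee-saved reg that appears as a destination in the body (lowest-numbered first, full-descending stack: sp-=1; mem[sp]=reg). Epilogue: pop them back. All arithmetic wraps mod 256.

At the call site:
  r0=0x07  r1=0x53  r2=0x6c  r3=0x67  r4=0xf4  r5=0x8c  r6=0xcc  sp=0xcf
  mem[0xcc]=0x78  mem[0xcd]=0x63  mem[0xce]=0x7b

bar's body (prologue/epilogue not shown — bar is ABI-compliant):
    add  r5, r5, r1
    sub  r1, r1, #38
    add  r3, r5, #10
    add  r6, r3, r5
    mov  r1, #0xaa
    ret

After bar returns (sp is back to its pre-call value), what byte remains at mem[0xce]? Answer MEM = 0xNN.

MEM = 0x67

prologue: push r3 -> mem[0xce]=0x67, sp=0xce
prologue: push r6 -> mem[0xcd]=0xcc, sp=0xcd
body[0] add  r5, r5, r1 -> r5=0xdf
body[1] sub  r1, r1, #38 -> r1=0x2d
body[2] add  r3, r5, #10 -> r3=0xe9
body[3] add  r6, r3, r5 -> r6=0xc8
body[4] mov  r1, #0xaa -> r1=0xaa
epilogue: pop r6=0xcc, sp=0xce
epilogue: pop r3=0x67, sp=0xcf
prologue pushed ['r3', 'r6'] at ['0xce', '0xcd']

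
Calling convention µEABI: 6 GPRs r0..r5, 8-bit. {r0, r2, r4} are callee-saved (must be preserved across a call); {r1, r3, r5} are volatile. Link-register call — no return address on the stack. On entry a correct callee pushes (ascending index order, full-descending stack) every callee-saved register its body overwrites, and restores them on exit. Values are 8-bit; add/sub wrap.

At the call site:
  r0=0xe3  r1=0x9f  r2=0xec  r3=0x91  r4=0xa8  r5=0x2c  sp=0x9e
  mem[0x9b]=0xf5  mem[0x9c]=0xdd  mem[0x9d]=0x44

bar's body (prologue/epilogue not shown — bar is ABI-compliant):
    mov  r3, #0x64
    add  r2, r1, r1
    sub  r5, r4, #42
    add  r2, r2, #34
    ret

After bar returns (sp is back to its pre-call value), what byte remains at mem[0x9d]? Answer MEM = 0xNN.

prologue: push r2 -> mem[0x9d]=0xec, sp=0x9d
body[0] mov  r3, #0x64 -> r3=0x64
body[1] add  r2, r1, r1 -> r2=0x3e
body[2] sub  r5, r4, #42 -> r5=0x7e
body[3] add  r2, r2, #34 -> r2=0x60
epilogue: pop r2=0xec, sp=0x9e
prologue pushed ['r2'] at ['0x9d']

MEM = 0xec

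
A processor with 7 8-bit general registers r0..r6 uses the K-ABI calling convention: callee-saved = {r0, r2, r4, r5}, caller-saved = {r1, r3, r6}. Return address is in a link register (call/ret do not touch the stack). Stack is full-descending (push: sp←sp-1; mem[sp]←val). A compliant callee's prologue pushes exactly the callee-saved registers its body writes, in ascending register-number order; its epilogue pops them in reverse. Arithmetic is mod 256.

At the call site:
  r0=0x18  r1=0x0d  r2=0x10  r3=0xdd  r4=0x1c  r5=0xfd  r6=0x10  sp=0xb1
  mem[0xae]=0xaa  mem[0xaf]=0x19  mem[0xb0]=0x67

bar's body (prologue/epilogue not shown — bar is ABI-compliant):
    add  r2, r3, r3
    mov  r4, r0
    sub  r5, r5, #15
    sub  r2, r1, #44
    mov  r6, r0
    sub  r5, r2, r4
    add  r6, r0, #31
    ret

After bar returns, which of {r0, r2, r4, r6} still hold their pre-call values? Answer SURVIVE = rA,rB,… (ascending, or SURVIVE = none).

SURVIVE = r0,r2,r4

prologue: push r2 -> mem[0xb0]=0x10, sp=0xb0
prologue: push r4 -> mem[0xaf]=0x1c, sp=0xaf
prologue: push r5 -> mem[0xae]=0xfd, sp=0xae
body[0] add  r2, r3, r3 -> r2=0xba
body[1] mov  r4, r0 -> r4=0x18
body[2] sub  r5, r5, #15 -> r5=0xee
body[3] sub  r2, r1, #44 -> r2=0xe1
body[4] mov  r6, r0 -> r6=0x18
body[5] sub  r5, r2, r4 -> r5=0xc9
body[6] add  r6, r0, #31 -> r6=0x37
epilogue: pop r5=0xfd, sp=0xaf
epilogue: pop r4=0x1c, sp=0xb0
epilogue: pop r2=0x10, sp=0xb1
r0: callee-saved, written=False
r2: callee-saved, written=True
r4: callee-saved, written=True
r6: caller-saved, written=True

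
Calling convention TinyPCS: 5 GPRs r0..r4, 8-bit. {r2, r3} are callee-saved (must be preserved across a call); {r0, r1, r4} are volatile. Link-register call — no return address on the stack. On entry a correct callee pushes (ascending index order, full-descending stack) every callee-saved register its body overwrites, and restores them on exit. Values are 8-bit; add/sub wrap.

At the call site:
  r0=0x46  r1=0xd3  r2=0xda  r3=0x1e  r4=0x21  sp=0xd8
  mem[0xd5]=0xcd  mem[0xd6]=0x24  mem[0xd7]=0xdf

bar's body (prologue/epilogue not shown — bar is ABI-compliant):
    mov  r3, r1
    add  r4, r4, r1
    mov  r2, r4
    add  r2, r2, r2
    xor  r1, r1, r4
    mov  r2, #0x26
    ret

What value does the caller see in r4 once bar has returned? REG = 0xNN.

prologue: push r2 → mem[0xd7]=0xda, sp=0xd7
prologue: push r3 → mem[0xd6]=0x1e, sp=0xd6
body[0] mov  r3, r1 → r3=0xd3
body[1] add  r4, r4, r1 → r4=0xf4
body[2] mov  r2, r4 → r2=0xf4
body[3] add  r2, r2, r2 → r2=0xe8
body[4] xor  r1, r1, r4 → r1=0x27
body[5] mov  r2, #0x26 → r2=0x26
epilogue: pop r3=0x1e, sp=0xd7
epilogue: pop r2=0xda, sp=0xd8
r4 is caller-saved → body value

REG = 0xf4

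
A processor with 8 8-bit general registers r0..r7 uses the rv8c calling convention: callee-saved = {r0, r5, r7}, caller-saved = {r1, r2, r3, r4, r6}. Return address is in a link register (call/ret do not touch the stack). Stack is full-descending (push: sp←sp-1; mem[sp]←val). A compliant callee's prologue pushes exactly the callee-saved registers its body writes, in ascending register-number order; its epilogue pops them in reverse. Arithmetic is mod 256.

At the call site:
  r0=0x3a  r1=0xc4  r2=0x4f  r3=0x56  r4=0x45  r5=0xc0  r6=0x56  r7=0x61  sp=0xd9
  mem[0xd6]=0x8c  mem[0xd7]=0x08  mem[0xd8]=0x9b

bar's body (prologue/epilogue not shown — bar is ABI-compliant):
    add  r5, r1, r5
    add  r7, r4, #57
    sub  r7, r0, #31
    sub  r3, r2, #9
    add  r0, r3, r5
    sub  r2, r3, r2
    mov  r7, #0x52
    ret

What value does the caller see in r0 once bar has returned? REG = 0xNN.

REG = 0x3a

prologue: push r0 -> mem[0xd8]=0x3a, sp=0xd8
prologue: push r5 -> mem[0xd7]=0xc0, sp=0xd7
prologue: push r7 -> mem[0xd6]=0x61, sp=0xd6
body[0] add  r5, r1, r5 -> r5=0x84
body[1] add  r7, r4, #57 -> r7=0x7e
body[2] sub  r7, r0, #31 -> r7=0x1b
body[3] sub  r3, r2, #9 -> r3=0x46
body[4] add  r0, r3, r5 -> r0=0xca
body[5] sub  r2, r3, r2 -> r2=0xf7
body[6] mov  r7, #0x52 -> r7=0x52
epilogue: pop r7=0x61, sp=0xd7
epilogue: pop r5=0xc0, sp=0xd8
epilogue: pop r0=0x3a, sp=0xd9
r0 is callee-saved -> restored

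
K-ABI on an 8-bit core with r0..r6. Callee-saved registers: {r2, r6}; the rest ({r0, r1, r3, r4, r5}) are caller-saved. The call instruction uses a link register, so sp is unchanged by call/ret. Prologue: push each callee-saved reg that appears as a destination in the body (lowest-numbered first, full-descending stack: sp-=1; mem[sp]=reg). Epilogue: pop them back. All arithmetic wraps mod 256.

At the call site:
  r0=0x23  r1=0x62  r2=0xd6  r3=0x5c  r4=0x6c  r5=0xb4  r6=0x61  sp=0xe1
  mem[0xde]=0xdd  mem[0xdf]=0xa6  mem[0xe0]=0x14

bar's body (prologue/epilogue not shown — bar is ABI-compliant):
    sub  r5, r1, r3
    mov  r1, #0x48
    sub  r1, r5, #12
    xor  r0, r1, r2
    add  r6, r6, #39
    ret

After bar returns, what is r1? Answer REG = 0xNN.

prologue: push r6 → mem[0xe0]=0x61, sp=0xe0
body[0] sub  r5, r1, r3 → r5=0x06
body[1] mov  r1, #0x48 → r1=0x48
body[2] sub  r1, r5, #12 → r1=0xfa
body[3] xor  r0, r1, r2 → r0=0x2c
body[4] add  r6, r6, #39 → r6=0x88
epilogue: pop r6=0x61, sp=0xe1
r1 is caller-saved → body value

REG = 0xfa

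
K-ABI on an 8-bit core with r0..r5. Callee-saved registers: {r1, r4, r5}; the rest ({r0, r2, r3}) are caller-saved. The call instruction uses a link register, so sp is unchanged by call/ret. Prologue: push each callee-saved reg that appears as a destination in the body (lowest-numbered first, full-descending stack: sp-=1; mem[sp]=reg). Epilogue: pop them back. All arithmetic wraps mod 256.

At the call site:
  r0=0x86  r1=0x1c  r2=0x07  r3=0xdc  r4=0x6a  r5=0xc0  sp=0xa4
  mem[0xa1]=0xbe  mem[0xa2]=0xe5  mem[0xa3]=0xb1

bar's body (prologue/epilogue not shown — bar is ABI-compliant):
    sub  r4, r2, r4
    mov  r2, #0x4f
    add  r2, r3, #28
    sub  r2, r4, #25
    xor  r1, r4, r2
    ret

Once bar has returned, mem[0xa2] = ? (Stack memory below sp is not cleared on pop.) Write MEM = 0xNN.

MEM = 0x6a

prologue: push r1 -> mem[0xa3]=0x1c, sp=0xa3
prologue: push r4 -> mem[0xa2]=0x6a, sp=0xa2
body[0] sub  r4, r2, r4 -> r4=0x9d
body[1] mov  r2, #0x4f -> r2=0x4f
body[2] add  r2, r3, #28 -> r2=0xf8
body[3] sub  r2, r4, #25 -> r2=0x84
body[4] xor  r1, r4, r2 -> r1=0x19
epilogue: pop r4=0x6a, sp=0xa3
epilogue: pop r1=0x1c, sp=0xa4
prologue pushed ['r1', 'r4'] at ['0xa3', '0xa2']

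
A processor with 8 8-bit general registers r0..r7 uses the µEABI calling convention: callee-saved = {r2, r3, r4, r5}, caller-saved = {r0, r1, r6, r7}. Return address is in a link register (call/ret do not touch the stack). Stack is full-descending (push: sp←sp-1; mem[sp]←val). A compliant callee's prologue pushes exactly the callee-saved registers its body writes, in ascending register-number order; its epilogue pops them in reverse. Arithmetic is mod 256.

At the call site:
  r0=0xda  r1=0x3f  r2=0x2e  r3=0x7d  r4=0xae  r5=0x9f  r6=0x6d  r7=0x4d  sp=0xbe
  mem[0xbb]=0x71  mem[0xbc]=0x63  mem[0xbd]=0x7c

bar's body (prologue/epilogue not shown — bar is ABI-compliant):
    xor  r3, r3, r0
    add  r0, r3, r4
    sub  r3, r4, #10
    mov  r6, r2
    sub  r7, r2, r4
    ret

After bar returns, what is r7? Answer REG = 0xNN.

REG = 0x80

prologue: push r3 → mem[0xbd]=0x7d, sp=0xbd
body[0] xor  r3, r3, r0 → r3=0xa7
body[1] add  r0, r3, r4 → r0=0x55
body[2] sub  r3, r4, #10 → r3=0xa4
body[3] mov  r6, r2 → r6=0x2e
body[4] sub  r7, r2, r4 → r7=0x80
epilogue: pop r3=0x7d, sp=0xbe
r7 is caller-saved → body value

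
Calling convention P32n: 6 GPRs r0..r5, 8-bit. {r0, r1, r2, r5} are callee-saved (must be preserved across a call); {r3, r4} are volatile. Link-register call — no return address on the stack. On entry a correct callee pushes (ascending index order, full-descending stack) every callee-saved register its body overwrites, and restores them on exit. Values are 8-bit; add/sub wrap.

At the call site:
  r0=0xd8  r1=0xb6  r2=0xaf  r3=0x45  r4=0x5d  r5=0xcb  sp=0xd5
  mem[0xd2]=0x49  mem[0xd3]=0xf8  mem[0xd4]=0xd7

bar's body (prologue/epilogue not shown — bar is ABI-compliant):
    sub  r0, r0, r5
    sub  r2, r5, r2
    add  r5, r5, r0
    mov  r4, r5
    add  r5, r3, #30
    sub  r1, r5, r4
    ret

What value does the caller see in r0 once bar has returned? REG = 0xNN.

prologue: push r0 -> mem[0xd4]=0xd8, sp=0xd4
prologue: push r1 -> mem[0xd3]=0xb6, sp=0xd3
prologue: push r2 -> mem[0xd2]=0xaf, sp=0xd2
prologue: push r5 -> mem[0xd1]=0xcb, sp=0xd1
body[0] sub  r0, r0, r5 -> r0=0x0d
body[1] sub  r2, r5, r2 -> r2=0x1c
body[2] add  r5, r5, r0 -> r5=0xd8
body[3] mov  r4, r5 -> r4=0xd8
body[4] add  r5, r3, #30 -> r5=0x63
body[5] sub  r1, r5, r4 -> r1=0x8b
epilogue: pop r5=0xcb, sp=0xd2
epilogue: pop r2=0xaf, sp=0xd3
epilogue: pop r1=0xb6, sp=0xd4
epilogue: pop r0=0xd8, sp=0xd5
r0 is callee-saved -> restored

REG = 0xd8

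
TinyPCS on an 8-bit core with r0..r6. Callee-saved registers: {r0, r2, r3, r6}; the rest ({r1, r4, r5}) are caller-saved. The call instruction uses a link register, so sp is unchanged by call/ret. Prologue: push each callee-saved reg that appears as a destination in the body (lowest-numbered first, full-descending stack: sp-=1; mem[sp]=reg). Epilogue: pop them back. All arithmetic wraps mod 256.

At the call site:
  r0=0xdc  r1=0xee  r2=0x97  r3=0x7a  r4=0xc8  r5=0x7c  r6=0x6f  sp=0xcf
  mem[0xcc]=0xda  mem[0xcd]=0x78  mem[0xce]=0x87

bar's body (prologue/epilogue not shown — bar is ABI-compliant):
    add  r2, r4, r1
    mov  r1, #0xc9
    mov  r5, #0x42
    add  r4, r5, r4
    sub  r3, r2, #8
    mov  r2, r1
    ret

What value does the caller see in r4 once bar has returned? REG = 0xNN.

REG = 0x0a

prologue: push r2 → mem[0xce]=0x97, sp=0xce
prologue: push r3 → mem[0xcd]=0x7a, sp=0xcd
body[0] add  r2, r4, r1 → r2=0xb6
body[1] mov  r1, #0xc9 → r1=0xc9
body[2] mov  r5, #0x42 → r5=0x42
body[3] add  r4, r5, r4 → r4=0x0a
body[4] sub  r3, r2, #8 → r3=0xae
body[5] mov  r2, r1 → r2=0xc9
epilogue: pop r3=0x7a, sp=0xce
epilogue: pop r2=0x97, sp=0xcf
r4 is caller-saved → body value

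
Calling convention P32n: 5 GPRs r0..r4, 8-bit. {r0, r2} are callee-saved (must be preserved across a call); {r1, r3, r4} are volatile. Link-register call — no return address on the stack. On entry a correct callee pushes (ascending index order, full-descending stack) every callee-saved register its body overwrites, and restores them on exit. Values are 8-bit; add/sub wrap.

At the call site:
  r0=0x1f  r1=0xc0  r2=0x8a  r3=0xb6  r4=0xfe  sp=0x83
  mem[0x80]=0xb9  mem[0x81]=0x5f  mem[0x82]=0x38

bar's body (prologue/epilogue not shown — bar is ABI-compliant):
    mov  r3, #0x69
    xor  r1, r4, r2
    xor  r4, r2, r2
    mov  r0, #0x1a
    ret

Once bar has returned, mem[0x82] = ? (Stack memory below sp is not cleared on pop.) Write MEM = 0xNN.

MEM = 0x1f

prologue: push r0 -> mem[0x82]=0x1f, sp=0x82
body[0] mov  r3, #0x69 -> r3=0x69
body[1] xor  r1, r4, r2 -> r1=0x74
body[2] xor  r4, r2, r2 -> r4=0x00
body[3] mov  r0, #0x1a -> r0=0x1a
epilogue: pop r0=0x1f, sp=0x83
prologue pushed ['r0'] at ['0x82']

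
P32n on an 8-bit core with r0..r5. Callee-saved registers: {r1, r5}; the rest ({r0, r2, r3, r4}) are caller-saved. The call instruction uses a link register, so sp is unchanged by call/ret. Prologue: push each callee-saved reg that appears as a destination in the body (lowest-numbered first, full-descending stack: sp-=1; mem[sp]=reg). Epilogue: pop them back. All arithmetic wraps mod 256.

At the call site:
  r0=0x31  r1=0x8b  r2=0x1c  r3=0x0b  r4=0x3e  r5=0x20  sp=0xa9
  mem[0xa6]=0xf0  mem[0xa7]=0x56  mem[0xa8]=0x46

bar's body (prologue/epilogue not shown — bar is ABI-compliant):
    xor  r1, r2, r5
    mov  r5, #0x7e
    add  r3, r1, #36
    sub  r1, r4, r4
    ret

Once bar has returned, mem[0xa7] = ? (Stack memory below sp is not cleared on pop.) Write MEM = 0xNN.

prologue: push r1 → mem[0xa8]=0x8b, sp=0xa8
prologue: push r5 → mem[0xa7]=0x20, sp=0xa7
body[0] xor  r1, r2, r5 → r1=0x3c
body[1] mov  r5, #0x7e → r5=0x7e
body[2] add  r3, r1, #36 → r3=0x60
body[3] sub  r1, r4, r4 → r1=0x00
epilogue: pop r5=0x20, sp=0xa8
epilogue: pop r1=0x8b, sp=0xa9
prologue pushed ['r1', 'r5'] at ['0xa8', '0xa7']

MEM = 0x20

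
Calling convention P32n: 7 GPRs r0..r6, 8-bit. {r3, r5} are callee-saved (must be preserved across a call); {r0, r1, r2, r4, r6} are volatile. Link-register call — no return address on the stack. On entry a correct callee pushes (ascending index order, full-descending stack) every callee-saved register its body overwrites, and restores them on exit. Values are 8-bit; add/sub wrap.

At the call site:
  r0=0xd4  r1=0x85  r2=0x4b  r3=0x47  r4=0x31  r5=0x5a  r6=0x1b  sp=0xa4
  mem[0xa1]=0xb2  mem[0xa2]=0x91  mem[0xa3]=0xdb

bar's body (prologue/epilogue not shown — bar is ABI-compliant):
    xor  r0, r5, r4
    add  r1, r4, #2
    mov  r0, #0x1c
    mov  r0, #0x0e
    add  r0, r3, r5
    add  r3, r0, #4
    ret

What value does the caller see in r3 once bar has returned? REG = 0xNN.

prologue: push r3 -> mem[0xa3]=0x47, sp=0xa3
body[0] xor  r0, r5, r4 -> r0=0x6b
body[1] add  r1, r4, #2 -> r1=0x33
body[2] mov  r0, #0x1c -> r0=0x1c
body[3] mov  r0, #0x0e -> r0=0x0e
body[4] add  r0, r3, r5 -> r0=0xa1
body[5] add  r3, r0, #4 -> r3=0xa5
epilogue: pop r3=0x47, sp=0xa4
r3 is callee-saved -> restored

REG = 0x47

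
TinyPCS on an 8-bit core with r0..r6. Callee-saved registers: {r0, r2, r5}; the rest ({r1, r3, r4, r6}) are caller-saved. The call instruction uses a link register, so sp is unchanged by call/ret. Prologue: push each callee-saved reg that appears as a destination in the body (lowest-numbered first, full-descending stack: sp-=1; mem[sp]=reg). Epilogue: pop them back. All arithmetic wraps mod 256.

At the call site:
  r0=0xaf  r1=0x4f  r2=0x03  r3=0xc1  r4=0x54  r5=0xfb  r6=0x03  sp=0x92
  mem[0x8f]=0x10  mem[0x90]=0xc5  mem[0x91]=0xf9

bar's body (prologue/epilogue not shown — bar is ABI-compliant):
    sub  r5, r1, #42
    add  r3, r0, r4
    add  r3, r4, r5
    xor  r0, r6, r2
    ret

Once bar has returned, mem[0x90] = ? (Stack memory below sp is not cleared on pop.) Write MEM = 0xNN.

prologue: push r0 → mem[0x91]=0xaf, sp=0x91
prologue: push r5 → mem[0x90]=0xfb, sp=0x90
body[0] sub  r5, r1, #42 → r5=0x25
body[1] add  r3, r0, r4 → r3=0x03
body[2] add  r3, r4, r5 → r3=0x79
body[3] xor  r0, r6, r2 → r0=0x00
epilogue: pop r5=0xfb, sp=0x91
epilogue: pop r0=0xaf, sp=0x92
prologue pushed ['r0', 'r5'] at ['0x91', '0x90']

MEM = 0xfb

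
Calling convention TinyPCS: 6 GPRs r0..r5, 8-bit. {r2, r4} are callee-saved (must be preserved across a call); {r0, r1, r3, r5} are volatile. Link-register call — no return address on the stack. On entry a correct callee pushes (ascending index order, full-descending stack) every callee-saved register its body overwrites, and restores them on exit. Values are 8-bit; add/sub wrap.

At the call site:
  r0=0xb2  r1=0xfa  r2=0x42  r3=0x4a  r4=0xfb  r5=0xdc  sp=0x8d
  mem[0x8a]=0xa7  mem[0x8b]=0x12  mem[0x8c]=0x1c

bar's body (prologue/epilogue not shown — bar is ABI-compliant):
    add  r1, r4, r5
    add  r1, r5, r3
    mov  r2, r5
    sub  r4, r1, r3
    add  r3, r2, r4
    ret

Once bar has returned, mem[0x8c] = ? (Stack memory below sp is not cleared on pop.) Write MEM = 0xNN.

MEM = 0x42

prologue: push r2 -> mem[0x8c]=0x42, sp=0x8c
prologue: push r4 -> mem[0x8b]=0xfb, sp=0x8b
body[0] add  r1, r4, r5 -> r1=0xd7
body[1] add  r1, r5, r3 -> r1=0x26
body[2] mov  r2, r5 -> r2=0xdc
body[3] sub  r4, r1, r3 -> r4=0xdc
body[4] add  r3, r2, r4 -> r3=0xb8
epilogue: pop r4=0xfb, sp=0x8c
epilogue: pop r2=0x42, sp=0x8d
prologue pushed ['r2', 'r4'] at ['0x8c', '0x8b']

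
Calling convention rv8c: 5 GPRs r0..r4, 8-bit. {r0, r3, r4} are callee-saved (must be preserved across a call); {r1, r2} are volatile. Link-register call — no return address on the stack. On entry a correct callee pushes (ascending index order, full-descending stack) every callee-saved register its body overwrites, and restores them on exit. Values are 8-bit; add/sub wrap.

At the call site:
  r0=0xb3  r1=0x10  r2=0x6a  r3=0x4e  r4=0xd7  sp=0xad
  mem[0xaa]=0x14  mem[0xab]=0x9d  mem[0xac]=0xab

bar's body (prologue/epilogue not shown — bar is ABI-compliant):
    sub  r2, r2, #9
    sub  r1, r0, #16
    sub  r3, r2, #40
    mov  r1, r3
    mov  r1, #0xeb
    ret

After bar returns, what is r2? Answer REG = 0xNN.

REG = 0x61

prologue: push r3 → mem[0xac]=0x4e, sp=0xac
body[0] sub  r2, r2, #9 → r2=0x61
body[1] sub  r1, r0, #16 → r1=0xa3
body[2] sub  r3, r2, #40 → r3=0x39
body[3] mov  r1, r3 → r1=0x39
body[4] mov  r1, #0xeb → r1=0xeb
epilogue: pop r3=0x4e, sp=0xad
r2 is caller-saved → body value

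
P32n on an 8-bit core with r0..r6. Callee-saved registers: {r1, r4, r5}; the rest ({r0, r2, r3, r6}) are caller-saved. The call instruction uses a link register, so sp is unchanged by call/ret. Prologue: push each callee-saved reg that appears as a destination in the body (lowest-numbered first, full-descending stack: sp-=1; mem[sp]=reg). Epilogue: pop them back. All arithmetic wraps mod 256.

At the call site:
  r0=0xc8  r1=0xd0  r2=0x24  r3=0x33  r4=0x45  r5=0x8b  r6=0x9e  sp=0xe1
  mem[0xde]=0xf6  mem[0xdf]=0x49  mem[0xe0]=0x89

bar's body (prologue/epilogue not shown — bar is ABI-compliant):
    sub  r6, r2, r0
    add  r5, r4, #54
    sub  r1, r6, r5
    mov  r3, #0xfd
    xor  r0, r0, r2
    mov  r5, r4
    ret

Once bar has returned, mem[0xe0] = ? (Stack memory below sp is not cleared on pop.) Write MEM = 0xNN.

prologue: push r1 -> mem[0xe0]=0xd0, sp=0xe0
prologue: push r5 -> mem[0xdf]=0x8b, sp=0xdf
body[0] sub  r6, r2, r0 -> r6=0x5c
body[1] add  r5, r4, #54 -> r5=0x7b
body[2] sub  r1, r6, r5 -> r1=0xe1
body[3] mov  r3, #0xfd -> r3=0xfd
body[4] xor  r0, r0, r2 -> r0=0xec
body[5] mov  r5, r4 -> r5=0x45
epilogue: pop r5=0x8b, sp=0xe0
epilogue: pop r1=0xd0, sp=0xe1
prologue pushed ['r1', 'r5'] at ['0xe0', '0xdf']

MEM = 0xd0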